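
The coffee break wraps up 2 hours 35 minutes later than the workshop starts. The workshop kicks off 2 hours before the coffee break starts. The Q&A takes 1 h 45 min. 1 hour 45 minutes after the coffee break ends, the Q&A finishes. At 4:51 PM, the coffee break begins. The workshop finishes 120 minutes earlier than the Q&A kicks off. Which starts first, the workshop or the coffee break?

The workshop starts at 4:51 PM − 120 min = 2:51 PM.
The workshop starts at 2:51 PM and the coffee break starts at 4:51 PM, so the workshop is first.

the workshop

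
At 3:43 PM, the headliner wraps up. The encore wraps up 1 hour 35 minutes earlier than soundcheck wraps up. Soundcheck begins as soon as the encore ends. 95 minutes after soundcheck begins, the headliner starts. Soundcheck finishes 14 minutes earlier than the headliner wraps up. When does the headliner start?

3:29 PM

Soundcheck ends at 3:43 PM − 14 min = 3:29 PM.
The encore ends at 3:29 PM − 95 min = 1:54 PM.
So soundcheck starts at 1:54 PM.
The headliner starts at 1:54 PM + 95 min = 3:29 PM.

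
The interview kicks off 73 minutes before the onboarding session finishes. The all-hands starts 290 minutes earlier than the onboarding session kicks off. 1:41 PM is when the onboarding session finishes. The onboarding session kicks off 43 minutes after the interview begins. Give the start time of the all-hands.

The interview starts at 1:41 PM − 73 min = 12:28 PM.
The onboarding session starts at 12:28 PM + 43 min = 1:11 PM.
The all-hands starts at 1:11 PM − 290 min = 8:21 AM.

8:21 AM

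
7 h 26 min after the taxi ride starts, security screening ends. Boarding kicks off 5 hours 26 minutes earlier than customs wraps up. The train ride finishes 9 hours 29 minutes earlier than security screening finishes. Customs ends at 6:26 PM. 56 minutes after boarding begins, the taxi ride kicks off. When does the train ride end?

11:53 AM

Boarding starts at 6:26 PM − 326 min = 1:00 PM.
The taxi ride starts at 1:00 PM + 56 min = 1:56 PM.
Security screening ends at 1:56 PM + 446 min = 9:22 PM.
The train ride ends at 9:22 PM − 569 min = 11:53 AM.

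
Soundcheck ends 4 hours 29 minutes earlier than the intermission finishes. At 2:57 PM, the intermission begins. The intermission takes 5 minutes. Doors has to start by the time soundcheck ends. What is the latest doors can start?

The intermission ends at 2:57 PM + 5 min = 3:02 PM.
Soundcheck ends at 3:02 PM − 269 min = 10:33 AM.
Doors is bounded by soundcheck, so the latest it can start is 10:33 AM.

10:33 AM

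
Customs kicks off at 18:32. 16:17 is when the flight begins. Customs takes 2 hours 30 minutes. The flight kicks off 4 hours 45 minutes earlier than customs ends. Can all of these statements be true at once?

Yes

Customs ends at 18:32 + 150 min = 21:02.
The flight starts at 21:02 − 285 min = 16:17.
That matches the stated 16:17, so the schedule is consistent.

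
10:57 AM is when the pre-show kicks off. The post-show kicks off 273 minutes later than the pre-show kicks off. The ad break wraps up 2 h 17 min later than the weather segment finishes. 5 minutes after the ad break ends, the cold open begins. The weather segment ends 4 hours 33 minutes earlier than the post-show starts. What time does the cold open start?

The post-show starts at 10:57 AM + 273 min = 3:30 PM.
The weather segment ends at 3:30 PM − 273 min = 10:57 AM.
The ad break ends at 10:57 AM + 137 min = 1:14 PM.
The cold open starts at 1:14 PM + 5 min = 1:19 PM.

1:19 PM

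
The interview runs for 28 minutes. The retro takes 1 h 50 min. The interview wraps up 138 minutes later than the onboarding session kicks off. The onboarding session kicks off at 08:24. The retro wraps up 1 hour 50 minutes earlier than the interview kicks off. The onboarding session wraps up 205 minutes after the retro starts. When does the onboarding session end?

The interview ends at 08:24 + 138 min = 10:42.
The interview starts at 10:42 − 28 min = 10:14.
The retro ends at 10:14 − 110 min = 08:24.
The retro starts at 08:24 − 110 min = 06:34.
The onboarding session ends at 06:34 + 205 min = 09:59.

09:59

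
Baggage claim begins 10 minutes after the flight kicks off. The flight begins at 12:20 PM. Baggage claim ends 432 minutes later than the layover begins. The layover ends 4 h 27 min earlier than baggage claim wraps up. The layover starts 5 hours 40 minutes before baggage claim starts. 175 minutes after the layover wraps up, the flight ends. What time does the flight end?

12:30 PM

Baggage claim starts at 12:20 PM + 10 min = 12:30 PM.
The layover starts at 12:30 PM − 340 min = 6:50 AM.
Baggage claim ends at 6:50 AM + 432 min = 2:02 PM.
The layover ends at 2:02 PM − 267 min = 9:35 AM.
The flight ends at 9:35 AM + 175 min = 12:30 PM.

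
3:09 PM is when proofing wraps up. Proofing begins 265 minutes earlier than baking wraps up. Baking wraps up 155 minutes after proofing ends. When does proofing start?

Baking ends at 3:09 PM + 155 min = 5:44 PM.
Proofing starts at 5:44 PM − 265 min = 1:19 PM.

1:19 PM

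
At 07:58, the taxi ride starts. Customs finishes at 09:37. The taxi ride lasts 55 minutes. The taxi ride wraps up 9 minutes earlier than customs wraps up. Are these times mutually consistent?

The taxi ride ends at 09:37 − 9 min = 09:28.
The taxi ride starts at 09:28 − 55 min = 08:33.
But the taxi ride is also said to start at 07:58 — a 35-minute conflict.

No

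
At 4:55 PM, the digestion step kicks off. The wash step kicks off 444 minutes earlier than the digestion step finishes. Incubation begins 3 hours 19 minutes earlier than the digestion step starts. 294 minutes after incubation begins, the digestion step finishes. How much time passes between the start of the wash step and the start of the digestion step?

349 minutes

Incubation starts at 4:55 PM − 199 min = 1:36 PM.
The digestion step ends at 1:36 PM + 294 min = 6:30 PM.
The wash step starts at 6:30 PM − 444 min = 11:06 AM.
From 11:06 AM to 4:55 PM is 349 minutes.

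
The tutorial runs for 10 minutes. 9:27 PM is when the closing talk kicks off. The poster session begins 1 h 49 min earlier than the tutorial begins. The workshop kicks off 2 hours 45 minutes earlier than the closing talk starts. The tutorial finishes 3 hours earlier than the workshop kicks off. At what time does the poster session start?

1:43 PM

The workshop starts at 9:27 PM − 165 min = 6:42 PM.
The tutorial ends at 6:42 PM − 180 min = 3:42 PM.
The tutorial starts at 3:42 PM − 10 min = 3:32 PM.
The poster session starts at 3:32 PM − 109 min = 1:43 PM.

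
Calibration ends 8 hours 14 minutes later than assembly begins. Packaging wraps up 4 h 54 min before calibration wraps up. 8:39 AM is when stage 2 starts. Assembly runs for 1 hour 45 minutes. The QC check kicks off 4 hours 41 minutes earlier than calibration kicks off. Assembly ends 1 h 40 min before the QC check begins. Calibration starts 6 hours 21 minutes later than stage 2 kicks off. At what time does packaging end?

Calibration starts at 8:39 AM + 381 min = 3:00 PM.
The QC check starts at 3:00 PM − 281 min = 10:19 AM.
Assembly ends at 10:19 AM − 100 min = 8:39 AM.
Assembly starts at 8:39 AM − 105 min = 6:54 AM.
Calibration ends at 6:54 AM + 494 min = 3:08 PM.
Packaging ends at 3:08 PM − 294 min = 10:14 AM.

10:14 AM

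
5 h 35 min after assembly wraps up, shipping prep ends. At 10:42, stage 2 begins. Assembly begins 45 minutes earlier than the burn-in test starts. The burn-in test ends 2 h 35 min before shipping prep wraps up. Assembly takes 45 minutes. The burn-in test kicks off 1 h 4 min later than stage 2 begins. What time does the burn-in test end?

14:46

The burn-in test starts at 10:42 + 64 min = 11:46.
Assembly starts at 11:46 − 45 min = 11:01.
Assembly ends at 11:01 + 45 min = 11:46.
Shipping prep ends at 11:46 + 335 min = 17:21.
The burn-in test ends at 17:21 − 155 min = 14:46.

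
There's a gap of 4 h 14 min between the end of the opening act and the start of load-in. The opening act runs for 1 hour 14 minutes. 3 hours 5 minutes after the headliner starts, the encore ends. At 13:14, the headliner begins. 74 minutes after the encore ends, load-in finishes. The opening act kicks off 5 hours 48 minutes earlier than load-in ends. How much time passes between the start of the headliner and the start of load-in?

The encore ends at 13:14 + 185 min = 16:19.
Load-in ends at 16:19 + 74 min = 17:33.
The opening act starts at 17:33 − 348 min = 11:45.
The opening act ends at 11:45 + 74 min = 12:59.
Load-in starts at 12:59 + 254 min = 17:13.
From 13:14 to 17:13 is 239 minutes.

239 minutes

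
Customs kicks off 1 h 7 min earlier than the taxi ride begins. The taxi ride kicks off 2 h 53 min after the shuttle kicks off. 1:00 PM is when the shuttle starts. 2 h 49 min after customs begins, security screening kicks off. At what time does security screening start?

5:35 PM

The taxi ride starts at 1:00 PM + 173 min = 3:53 PM.
Customs starts at 3:53 PM − 67 min = 2:46 PM.
Security screening starts at 2:46 PM + 169 min = 5:35 PM.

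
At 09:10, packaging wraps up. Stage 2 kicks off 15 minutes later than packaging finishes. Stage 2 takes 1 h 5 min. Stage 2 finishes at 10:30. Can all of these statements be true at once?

Stage 2 starts at 09:10 + 15 min = 09:25.
Stage 2 ends at 09:25 + 65 min = 10:30.
That matches the stated 10:30, so the schedule is consistent.

Yes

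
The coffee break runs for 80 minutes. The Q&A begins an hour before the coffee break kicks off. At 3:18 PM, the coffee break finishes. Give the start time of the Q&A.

12:58 PM

The coffee break starts at 3:18 PM − 80 min = 1:58 PM.
The Q&A starts at 1:58 PM − 60 min = 12:58 PM.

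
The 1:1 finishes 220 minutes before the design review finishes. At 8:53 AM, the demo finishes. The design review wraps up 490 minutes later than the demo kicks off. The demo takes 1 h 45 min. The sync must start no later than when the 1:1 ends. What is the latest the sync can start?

11:38 AM

The demo starts at 8:53 AM − 105 min = 7:08 AM.
The design review ends at 7:08 AM + 490 min = 3:18 PM.
The 1:1 ends at 3:18 PM − 220 min = 11:38 AM.
The sync is bounded by the 1:1, so the latest it can start is 11:38 AM.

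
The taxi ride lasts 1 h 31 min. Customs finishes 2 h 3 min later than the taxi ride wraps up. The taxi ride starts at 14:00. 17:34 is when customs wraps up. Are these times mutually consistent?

Yes

The taxi ride ends at 14:00 + 91 min = 15:31.
Customs ends at 15:31 + 123 min = 17:34.
That matches the stated 17:34, so the schedule is consistent.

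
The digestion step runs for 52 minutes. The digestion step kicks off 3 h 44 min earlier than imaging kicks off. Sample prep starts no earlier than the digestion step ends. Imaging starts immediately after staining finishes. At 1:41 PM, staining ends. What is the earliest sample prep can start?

Imaging starts at 1:41 PM.
The digestion step starts at 1:41 PM − 224 min = 9:57 AM.
The digestion step ends at 9:57 AM + 52 min = 10:49 AM.
Sample prep is bounded by the digestion step, so the earliest it can start is 10:49 AM.

10:49 AM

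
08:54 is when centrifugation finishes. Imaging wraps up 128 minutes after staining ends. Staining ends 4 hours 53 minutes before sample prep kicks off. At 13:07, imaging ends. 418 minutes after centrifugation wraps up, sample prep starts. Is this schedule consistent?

Sample prep starts at 08:54 + 418 min = 15:52.
Staining ends at 15:52 − 293 min = 10:59.
Imaging ends at 10:59 + 128 min = 13:07.
That matches the stated 13:07, so the schedule is consistent.

Yes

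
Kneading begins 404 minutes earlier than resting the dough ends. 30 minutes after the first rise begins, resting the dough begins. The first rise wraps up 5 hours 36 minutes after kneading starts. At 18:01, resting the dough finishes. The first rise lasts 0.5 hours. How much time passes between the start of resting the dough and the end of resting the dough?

Kneading starts at 18:01 − 404 min = 11:17.
The first rise ends at 11:17 + 336 min = 16:53.
The first rise starts at 16:53 − 30 min = 16:23.
Resting the dough starts at 16:23 + 30 min = 16:53.
From 16:53 to 18:01 is 1 h 8 min.

1 h 8 min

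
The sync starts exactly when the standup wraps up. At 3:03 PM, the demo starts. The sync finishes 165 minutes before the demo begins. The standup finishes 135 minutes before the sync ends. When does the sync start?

10:03 AM

The sync ends at 3:03 PM − 165 min = 12:18 PM.
The standup ends at 12:18 PM − 135 min = 10:03 AM.
So the sync starts at 10:03 AM.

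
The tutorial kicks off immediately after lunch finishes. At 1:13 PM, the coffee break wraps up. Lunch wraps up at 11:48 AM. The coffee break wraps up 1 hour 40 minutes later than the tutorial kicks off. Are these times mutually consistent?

The tutorial starts at 11:48 AM.
The coffee break ends at 11:48 AM + 100 min = 1:28 PM.
But the coffee break is also said to end at 1:13 PM — a 15-minute conflict.

No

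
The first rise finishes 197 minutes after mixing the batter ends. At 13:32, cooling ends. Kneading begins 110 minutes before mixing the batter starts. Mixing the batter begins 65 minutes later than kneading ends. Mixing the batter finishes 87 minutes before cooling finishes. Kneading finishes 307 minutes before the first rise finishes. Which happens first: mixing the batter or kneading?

kneading

Mixing the batter ends at 13:32 − 87 min = 12:05.
The first rise ends at 12:05 + 197 min = 15:22.
Kneading ends at 15:22 − 307 min = 10:15.
Mixing the batter starts at 10:15 + 65 min = 11:20.
Kneading starts at 11:20 − 110 min = 09:30.
Mixing the batter starts at 11:20 and kneading starts at 09:30, so kneading is first.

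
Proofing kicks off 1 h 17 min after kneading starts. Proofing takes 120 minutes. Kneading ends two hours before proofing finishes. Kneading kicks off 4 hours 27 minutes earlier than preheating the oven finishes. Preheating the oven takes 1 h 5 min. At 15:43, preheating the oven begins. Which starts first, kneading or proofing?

Preheating the oven ends at 15:43 + 65 min = 16:48.
Kneading starts at 16:48 − 267 min = 12:21.
Proofing starts at 12:21 + 77 min = 13:38.
Kneading starts at 12:21 and proofing starts at 13:38, so kneading is first.

kneading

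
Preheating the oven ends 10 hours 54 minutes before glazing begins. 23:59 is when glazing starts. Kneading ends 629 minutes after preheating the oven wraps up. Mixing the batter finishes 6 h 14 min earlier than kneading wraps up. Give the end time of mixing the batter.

Preheating the oven ends at 23:59 − 654 min = 13:05.
Kneading ends at 13:05 + 629 min = 23:34.
Mixing the batter ends at 23:34 − 374 min = 17:20.

17:20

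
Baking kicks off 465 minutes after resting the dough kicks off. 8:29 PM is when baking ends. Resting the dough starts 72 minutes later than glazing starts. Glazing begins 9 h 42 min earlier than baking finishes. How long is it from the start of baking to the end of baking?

45 minutes

Glazing starts at 8:29 PM − 582 min = 10:47 AM.
Resting the dough starts at 10:47 AM + 72 min = 11:59 AM.
Baking starts at 11:59 AM + 465 min = 7:44 PM.
From 7:44 PM to 8:29 PM is 45 minutes.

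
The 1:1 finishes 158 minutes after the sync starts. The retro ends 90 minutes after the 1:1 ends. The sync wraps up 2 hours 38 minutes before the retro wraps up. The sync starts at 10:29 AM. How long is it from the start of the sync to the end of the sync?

1 h 30 min

The 1:1 ends at 10:29 AM + 158 min = 1:07 PM.
The retro ends at 1:07 PM + 90 min = 2:37 PM.
The sync ends at 2:37 PM − 158 min = 11:59 AM.
From 10:29 AM to 11:59 AM is 1 h 30 min.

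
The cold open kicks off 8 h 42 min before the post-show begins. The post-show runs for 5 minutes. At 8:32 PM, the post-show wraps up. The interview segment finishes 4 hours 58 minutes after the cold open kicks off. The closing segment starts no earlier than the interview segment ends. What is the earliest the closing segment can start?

4:43 PM

The post-show starts at 8:32 PM − 5 min = 8:27 PM.
The cold open starts at 8:27 PM − 522 min = 11:45 AM.
The interview segment ends at 11:45 AM + 298 min = 4:43 PM.
The closing segment is bounded by the interview segment, so the earliest it can start is 4:43 PM.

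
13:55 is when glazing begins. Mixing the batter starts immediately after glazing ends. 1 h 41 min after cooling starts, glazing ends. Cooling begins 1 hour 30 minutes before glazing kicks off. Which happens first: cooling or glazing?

Cooling starts at 13:55 − 90 min = 12:25.
Cooling starts at 12:25 and glazing starts at 13:55, so cooling is first.

cooling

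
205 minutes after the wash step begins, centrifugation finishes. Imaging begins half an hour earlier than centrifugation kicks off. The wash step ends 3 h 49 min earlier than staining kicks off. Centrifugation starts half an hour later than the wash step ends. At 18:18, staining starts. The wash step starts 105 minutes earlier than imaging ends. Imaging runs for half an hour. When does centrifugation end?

16:39

The wash step ends at 18:18 − 229 min = 14:29.
Centrifugation starts at 14:29 + 30 min = 14:59.
Imaging starts at 14:59 − 30 min = 14:29.
Imaging ends at 14:29 + 30 min = 14:59.
The wash step starts at 14:59 − 105 min = 13:14.
Centrifugation ends at 13:14 + 205 min = 16:39.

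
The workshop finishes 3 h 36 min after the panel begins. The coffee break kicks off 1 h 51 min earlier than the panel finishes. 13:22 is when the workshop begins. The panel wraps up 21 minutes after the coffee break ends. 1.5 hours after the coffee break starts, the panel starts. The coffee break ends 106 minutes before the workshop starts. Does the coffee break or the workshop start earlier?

The coffee break ends at 13:22 − 106 min = 11:36.
The panel ends at 11:36 + 21 min = 11:57.
The coffee break starts at 11:57 − 111 min = 10:06.
The coffee break starts at 10:06 and the workshop starts at 13:22, so the coffee break is first.

the coffee break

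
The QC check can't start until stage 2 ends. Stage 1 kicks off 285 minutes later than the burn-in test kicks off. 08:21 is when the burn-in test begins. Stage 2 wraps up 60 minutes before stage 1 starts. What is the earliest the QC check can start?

Stage 1 starts at 08:21 + 285 min = 13:06.
Stage 2 ends at 13:06 − 60 min = 12:06.
The QC check is bounded by stage 2, so the earliest it can start is 12:06.

12:06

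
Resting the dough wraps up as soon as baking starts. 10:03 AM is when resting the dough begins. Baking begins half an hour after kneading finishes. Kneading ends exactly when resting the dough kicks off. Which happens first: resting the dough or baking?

Kneading ends at 10:03 AM.
Baking starts at 10:03 AM + 30 min = 10:33 AM.
Resting the dough starts at 10:03 AM and baking starts at 10:33 AM, so resting the dough is first.

resting the dough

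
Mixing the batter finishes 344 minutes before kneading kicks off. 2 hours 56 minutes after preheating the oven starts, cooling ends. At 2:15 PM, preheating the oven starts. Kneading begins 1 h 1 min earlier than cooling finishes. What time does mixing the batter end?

10:26 AM

Cooling ends at 2:15 PM + 176 min = 5:11 PM.
Kneading starts at 5:11 PM − 61 min = 4:10 PM.
Mixing the batter ends at 4:10 PM − 344 min = 10:26 AM.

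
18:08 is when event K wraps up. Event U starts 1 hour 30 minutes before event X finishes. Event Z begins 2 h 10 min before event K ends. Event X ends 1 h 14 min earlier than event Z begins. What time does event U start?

13:14

Event Z starts at 18:08 − 130 min = 15:58.
Event X ends at 15:58 − 74 min = 14:44.
Event U starts at 14:44 − 90 min = 13:14.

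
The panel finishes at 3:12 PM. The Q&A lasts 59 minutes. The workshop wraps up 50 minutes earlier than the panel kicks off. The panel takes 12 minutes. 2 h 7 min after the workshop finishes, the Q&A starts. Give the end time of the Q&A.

The panel starts at 3:12 PM − 12 min = 3:00 PM.
The workshop ends at 3:00 PM − 50 min = 2:10 PM.
The Q&A starts at 2:10 PM + 127 min = 4:17 PM.
The Q&A ends at 4:17 PM + 59 min = 5:16 PM.

5:16 PM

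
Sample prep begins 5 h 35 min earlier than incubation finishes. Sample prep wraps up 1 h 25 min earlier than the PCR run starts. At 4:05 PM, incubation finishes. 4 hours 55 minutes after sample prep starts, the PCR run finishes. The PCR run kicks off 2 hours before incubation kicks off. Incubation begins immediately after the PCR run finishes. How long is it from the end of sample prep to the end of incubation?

4 hours 5 minutes

Sample prep starts at 4:05 PM − 335 min = 10:30 AM.
The PCR run ends at 10:30 AM + 295 min = 3:25 PM.
So incubation starts at 3:25 PM.
The PCR run starts at 3:25 PM − 120 min = 1:25 PM.
Sample prep ends at 1:25 PM − 85 min = 12:00 PM.
From 12:00 PM to 4:05 PM is 4 hours 5 minutes.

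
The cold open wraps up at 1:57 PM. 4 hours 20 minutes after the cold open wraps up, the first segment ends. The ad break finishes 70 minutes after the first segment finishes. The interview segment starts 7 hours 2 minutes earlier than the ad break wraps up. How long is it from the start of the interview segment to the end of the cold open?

The first segment ends at 1:57 PM + 260 min = 6:17 PM.
The ad break ends at 6:17 PM + 70 min = 7:27 PM.
The interview segment starts at 7:27 PM − 422 min = 12:25 PM.
From 12:25 PM to 1:57 PM is 1 h 32 min.

1 h 32 min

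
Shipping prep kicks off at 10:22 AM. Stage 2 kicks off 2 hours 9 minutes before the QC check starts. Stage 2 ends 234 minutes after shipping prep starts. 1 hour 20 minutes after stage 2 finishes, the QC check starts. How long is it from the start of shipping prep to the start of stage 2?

Stage 2 ends at 10:22 AM + 234 min = 2:16 PM.
The QC check starts at 2:16 PM + 80 min = 3:36 PM.
Stage 2 starts at 3:36 PM − 129 min = 1:27 PM.
From 10:22 AM to 1:27 PM is 3 hours 5 minutes.

3 hours 5 minutes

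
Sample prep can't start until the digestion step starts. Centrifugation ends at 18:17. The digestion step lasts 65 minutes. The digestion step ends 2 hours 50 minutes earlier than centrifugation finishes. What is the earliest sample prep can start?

The digestion step ends at 18:17 − 170 min = 15:27.
The digestion step starts at 15:27 − 65 min = 14:22.
Sample prep is bounded by the digestion step, so the earliest it can start is 14:22.

14:22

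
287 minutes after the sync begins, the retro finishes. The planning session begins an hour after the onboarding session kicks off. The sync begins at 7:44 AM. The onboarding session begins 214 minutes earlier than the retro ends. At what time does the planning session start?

The retro ends at 7:44 AM + 287 min = 12:31 PM.
The onboarding session starts at 12:31 PM − 214 min = 8:57 AM.
The planning session starts at 8:57 AM + 60 min = 9:57 AM.

9:57 AM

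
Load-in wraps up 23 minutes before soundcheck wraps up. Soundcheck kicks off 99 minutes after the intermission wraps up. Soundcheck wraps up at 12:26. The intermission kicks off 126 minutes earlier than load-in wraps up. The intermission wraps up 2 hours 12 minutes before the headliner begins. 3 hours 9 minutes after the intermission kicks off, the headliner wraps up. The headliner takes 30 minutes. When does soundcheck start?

12:03

Load-in ends at 12:26 − 23 min = 12:03.
The intermission starts at 12:03 − 126 min = 09:57.
The headliner ends at 09:57 + 189 min = 13:06.
The headliner starts at 13:06 − 30 min = 12:36.
The intermission ends at 12:36 − 132 min = 10:24.
Soundcheck starts at 10:24 + 99 min = 12:03.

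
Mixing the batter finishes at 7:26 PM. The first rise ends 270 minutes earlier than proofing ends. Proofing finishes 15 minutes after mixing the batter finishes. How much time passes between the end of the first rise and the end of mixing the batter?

4 h 15 min

Proofing ends at 7:26 PM + 15 min = 7:41 PM.
The first rise ends at 7:41 PM − 270 min = 3:11 PM.
From 3:11 PM to 7:26 PM is 4 h 15 min.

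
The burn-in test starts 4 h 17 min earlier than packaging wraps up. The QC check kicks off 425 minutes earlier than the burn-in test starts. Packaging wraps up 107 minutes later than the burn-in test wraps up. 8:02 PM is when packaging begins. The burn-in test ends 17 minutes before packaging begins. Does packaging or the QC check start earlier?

The burn-in test ends at 8:02 PM − 17 min = 7:45 PM.
Packaging ends at 7:45 PM + 107 min = 9:32 PM.
The burn-in test starts at 9:32 PM − 257 min = 5:15 PM.
The QC check starts at 5:15 PM − 425 min = 10:10 AM.
Packaging starts at 8:02 PM and the QC check starts at 10:10 AM, so the QC check is first.

the QC check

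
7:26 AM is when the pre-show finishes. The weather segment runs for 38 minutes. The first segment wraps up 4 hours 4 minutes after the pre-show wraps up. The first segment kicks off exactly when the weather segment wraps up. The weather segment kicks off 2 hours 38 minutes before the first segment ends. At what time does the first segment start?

The first segment ends at 7:26 AM + 244 min = 11:30 AM.
The weather segment starts at 11:30 AM − 158 min = 8:52 AM.
The weather segment ends at 8:52 AM + 38 min = 9:30 AM.
So the first segment starts at 9:30 AM.

9:30 AM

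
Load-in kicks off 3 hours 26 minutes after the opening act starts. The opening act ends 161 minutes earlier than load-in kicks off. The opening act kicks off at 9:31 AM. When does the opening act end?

10:16 AM

Load-in starts at 9:31 AM + 206 min = 12:57 PM.
The opening act ends at 12:57 PM − 161 min = 10:16 AM.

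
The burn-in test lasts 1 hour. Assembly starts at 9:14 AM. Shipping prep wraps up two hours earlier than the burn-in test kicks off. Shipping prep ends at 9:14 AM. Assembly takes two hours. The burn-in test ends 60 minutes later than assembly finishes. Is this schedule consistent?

Assembly ends at 9:14 AM + 120 min = 11:14 AM.
The burn-in test ends at 11:14 AM + 60 min = 12:14 PM.
The burn-in test starts at 12:14 PM − 60 min = 11:14 AM.
Shipping prep ends at 11:14 AM − 120 min = 9:14 AM.
That matches the stated 9:14 AM, so the schedule is consistent.

Yes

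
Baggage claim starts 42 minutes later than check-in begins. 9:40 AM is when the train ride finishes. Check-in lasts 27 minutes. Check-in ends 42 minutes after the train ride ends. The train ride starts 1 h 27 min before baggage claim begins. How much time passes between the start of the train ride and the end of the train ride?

0.5 hours

Check-in ends at 9:40 AM + 42 min = 10:22 AM.
Check-in starts at 10:22 AM − 27 min = 9:55 AM.
Baggage claim starts at 9:55 AM + 42 min = 10:37 AM.
The train ride starts at 10:37 AM − 87 min = 9:10 AM.
From 9:10 AM to 9:40 AM is 0.5 hours.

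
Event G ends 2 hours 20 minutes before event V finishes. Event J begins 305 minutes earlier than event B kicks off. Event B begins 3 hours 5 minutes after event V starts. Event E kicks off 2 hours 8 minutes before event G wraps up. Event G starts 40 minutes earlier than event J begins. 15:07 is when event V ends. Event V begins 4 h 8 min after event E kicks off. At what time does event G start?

Event G ends at 15:07 − 140 min = 12:47.
Event E starts at 12:47 − 128 min = 10:39.
Event V starts at 10:39 + 248 min = 14:47.
Event B starts at 14:47 + 185 min = 17:52.
Event J starts at 17:52 − 305 min = 12:47.
Event G starts at 12:47 − 40 min = 12:07.

12:07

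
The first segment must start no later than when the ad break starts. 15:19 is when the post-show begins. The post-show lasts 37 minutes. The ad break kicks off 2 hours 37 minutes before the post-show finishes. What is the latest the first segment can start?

The post-show ends at 15:19 + 37 min = 15:56.
The ad break starts at 15:56 − 157 min = 13:19.
The first segment is bounded by the ad break, so the latest it can start is 13:19.

13:19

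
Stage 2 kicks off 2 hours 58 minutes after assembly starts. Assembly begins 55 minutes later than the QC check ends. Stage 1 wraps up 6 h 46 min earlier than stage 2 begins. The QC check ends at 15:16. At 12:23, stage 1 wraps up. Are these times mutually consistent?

Yes

Assembly starts at 15:16 + 55 min = 16:11.
Stage 2 starts at 16:11 + 178 min = 19:09.
Stage 1 ends at 19:09 − 406 min = 12:23.
That matches the stated 12:23, so the schedule is consistent.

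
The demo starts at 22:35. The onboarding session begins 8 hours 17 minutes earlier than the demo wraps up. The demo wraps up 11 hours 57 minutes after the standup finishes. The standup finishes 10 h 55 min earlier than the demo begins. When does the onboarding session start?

The standup ends at 22:35 − 655 min = 11:40.
The demo ends at 11:40 + 717 min = 23:37.
The onboarding session starts at 23:37 − 497 min = 15:20.

15:20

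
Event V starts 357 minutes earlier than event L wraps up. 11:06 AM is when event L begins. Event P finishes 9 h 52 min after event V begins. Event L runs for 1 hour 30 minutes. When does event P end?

4:31 PM

Event L ends at 11:06 AM + 90 min = 12:36 PM.
Event V starts at 12:36 PM − 357 min = 6:39 AM.
Event P ends at 6:39 AM + 592 min = 4:31 PM.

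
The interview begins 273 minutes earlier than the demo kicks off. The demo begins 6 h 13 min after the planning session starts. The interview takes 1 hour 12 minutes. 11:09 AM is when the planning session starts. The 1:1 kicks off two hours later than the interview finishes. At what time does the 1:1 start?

4:01 PM

The demo starts at 11:09 AM + 373 min = 5:22 PM.
The interview starts at 5:22 PM − 273 min = 12:49 PM.
The interview ends at 12:49 PM + 72 min = 2:01 PM.
The 1:1 starts at 2:01 PM + 120 min = 4:01 PM.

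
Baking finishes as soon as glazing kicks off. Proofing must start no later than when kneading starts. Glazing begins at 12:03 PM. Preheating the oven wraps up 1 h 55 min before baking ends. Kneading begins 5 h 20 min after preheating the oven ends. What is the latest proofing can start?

Baking ends at 12:03 PM.
Preheating the oven ends at 12:03 PM − 115 min = 10:08 AM.
Kneading starts at 10:08 AM + 320 min = 3:28 PM.
Proofing is bounded by kneading, so the latest it can start is 3:28 PM.

3:28 PM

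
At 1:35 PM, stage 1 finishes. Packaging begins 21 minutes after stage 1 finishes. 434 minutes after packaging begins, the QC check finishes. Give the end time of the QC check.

Packaging starts at 1:35 PM + 21 min = 1:56 PM.
The QC check ends at 1:56 PM + 434 min = 9:10 PM.

9:10 PM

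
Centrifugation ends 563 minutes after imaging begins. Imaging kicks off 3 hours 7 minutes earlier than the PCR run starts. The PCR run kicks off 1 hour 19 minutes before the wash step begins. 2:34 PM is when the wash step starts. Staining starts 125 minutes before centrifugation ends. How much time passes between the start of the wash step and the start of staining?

The PCR run starts at 2:34 PM − 79 min = 1:15 PM.
Imaging starts at 1:15 PM − 187 min = 10:08 AM.
Centrifugation ends at 10:08 AM + 563 min = 7:31 PM.
Staining starts at 7:31 PM − 125 min = 5:26 PM.
From 2:34 PM to 5:26 PM is 172 minutes.

172 minutes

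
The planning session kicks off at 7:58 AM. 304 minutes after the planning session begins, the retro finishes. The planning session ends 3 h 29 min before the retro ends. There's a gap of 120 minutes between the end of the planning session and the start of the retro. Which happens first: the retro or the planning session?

The retro ends at 7:58 AM + 304 min = 1:02 PM.
The planning session ends at 1:02 PM − 209 min = 9:33 AM.
The retro starts at 9:33 AM + 120 min = 11:33 AM.
The retro starts at 11:33 AM and the planning session starts at 7:58 AM, so the planning session is first.

the planning session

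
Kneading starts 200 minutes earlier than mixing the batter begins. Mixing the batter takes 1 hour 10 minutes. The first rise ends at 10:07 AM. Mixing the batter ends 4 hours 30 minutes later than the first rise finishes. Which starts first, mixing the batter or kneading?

kneading

Mixing the batter ends at 10:07 AM + 270 min = 2:37 PM.
Mixing the batter starts at 2:37 PM − 70 min = 1:27 PM.
Kneading starts at 1:27 PM − 200 min = 10:07 AM.
Mixing the batter starts at 1:27 PM and kneading starts at 10:07 AM, so kneading is first.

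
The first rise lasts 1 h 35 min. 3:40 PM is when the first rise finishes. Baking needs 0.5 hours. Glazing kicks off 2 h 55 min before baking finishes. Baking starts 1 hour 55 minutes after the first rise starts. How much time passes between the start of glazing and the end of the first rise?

The first rise starts at 3:40 PM − 95 min = 2:05 PM.
Baking starts at 2:05 PM + 115 min = 4:00 PM.
Baking ends at 4:00 PM + 30 min = 4:30 PM.
Glazing starts at 4:30 PM − 175 min = 1:35 PM.
From 1:35 PM to 3:40 PM is 2 hours 5 minutes.

2 hours 5 minutes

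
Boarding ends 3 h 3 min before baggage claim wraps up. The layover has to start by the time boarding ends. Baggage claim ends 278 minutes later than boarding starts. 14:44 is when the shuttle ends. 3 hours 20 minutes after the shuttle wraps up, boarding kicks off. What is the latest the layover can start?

19:39

Boarding starts at 14:44 + 200 min = 18:04.
Baggage claim ends at 18:04 + 278 min = 22:42.
Boarding ends at 22:42 − 183 min = 19:39.
The layover is bounded by boarding, so the latest it can start is 19:39.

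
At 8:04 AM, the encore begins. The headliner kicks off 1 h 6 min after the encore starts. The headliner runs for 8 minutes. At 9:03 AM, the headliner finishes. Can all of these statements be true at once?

The headliner starts at 8:04 AM + 66 min = 9:10 AM.
The headliner ends at 9:10 AM + 8 min = 9:18 AM.
But the headliner is also said to end at 9:03 AM — a 15-minute conflict.

No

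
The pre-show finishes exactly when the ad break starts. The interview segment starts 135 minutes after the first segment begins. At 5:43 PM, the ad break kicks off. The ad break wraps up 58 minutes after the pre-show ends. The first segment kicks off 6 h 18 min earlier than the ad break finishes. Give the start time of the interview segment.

2:38 PM

The pre-show ends at 5:43 PM.
The ad break ends at 5:43 PM + 58 min = 6:41 PM.
The first segment starts at 6:41 PM − 378 min = 12:23 PM.
The interview segment starts at 12:23 PM + 135 min = 2:38 PM.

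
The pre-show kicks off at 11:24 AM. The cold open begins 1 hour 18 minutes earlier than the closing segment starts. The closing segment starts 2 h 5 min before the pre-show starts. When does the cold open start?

8:01 AM

The closing segment starts at 11:24 AM − 125 min = 9:19 AM.
The cold open starts at 9:19 AM − 78 min = 8:01 AM.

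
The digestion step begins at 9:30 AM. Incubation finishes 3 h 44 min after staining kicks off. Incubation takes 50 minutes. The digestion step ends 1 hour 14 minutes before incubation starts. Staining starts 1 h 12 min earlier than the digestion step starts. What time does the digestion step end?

9:58 AM

Staining starts at 9:30 AM − 72 min = 8:18 AM.
Incubation ends at 8:18 AM + 224 min = 12:02 PM.
Incubation starts at 12:02 PM − 50 min = 11:12 AM.
The digestion step ends at 11:12 AM − 74 min = 9:58 AM.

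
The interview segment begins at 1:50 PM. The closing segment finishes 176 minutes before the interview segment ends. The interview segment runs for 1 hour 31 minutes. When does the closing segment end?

12:25 PM

The interview segment ends at 1:50 PM + 91 min = 3:21 PM.
The closing segment ends at 3:21 PM − 176 min = 12:25 PM.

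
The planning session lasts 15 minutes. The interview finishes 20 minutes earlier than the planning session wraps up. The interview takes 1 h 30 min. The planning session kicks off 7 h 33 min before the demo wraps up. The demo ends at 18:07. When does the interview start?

08:59

The planning session starts at 18:07 − 453 min = 10:34.
The planning session ends at 10:34 + 15 min = 10:49.
The interview ends at 10:49 − 20 min = 10:29.
The interview starts at 10:29 − 90 min = 08:59.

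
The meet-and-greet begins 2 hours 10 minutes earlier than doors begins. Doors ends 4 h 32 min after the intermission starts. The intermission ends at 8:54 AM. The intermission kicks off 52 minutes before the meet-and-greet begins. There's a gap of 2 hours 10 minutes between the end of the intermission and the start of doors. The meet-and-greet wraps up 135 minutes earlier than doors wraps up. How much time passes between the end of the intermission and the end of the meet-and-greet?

85 minutes

Doors starts at 8:54 AM + 130 min = 11:04 AM.
The meet-and-greet starts at 11:04 AM − 130 min = 8:54 AM.
The intermission starts at 8:54 AM − 52 min = 8:02 AM.
Doors ends at 8:02 AM + 272 min = 12:34 PM.
The meet-and-greet ends at 12:34 PM − 135 min = 10:19 AM.
From 8:54 AM to 10:19 AM is 85 minutes.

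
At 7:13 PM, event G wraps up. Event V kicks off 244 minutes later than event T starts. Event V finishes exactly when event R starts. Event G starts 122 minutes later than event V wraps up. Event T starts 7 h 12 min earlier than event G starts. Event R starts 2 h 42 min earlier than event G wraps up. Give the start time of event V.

3:25 PM

Event R starts at 7:13 PM − 162 min = 4:31 PM.
So event V ends at 4:31 PM.
Event G starts at 4:31 PM + 122 min = 6:33 PM.
Event T starts at 6:33 PM − 432 min = 11:21 AM.
Event V starts at 11:21 AM + 244 min = 3:25 PM.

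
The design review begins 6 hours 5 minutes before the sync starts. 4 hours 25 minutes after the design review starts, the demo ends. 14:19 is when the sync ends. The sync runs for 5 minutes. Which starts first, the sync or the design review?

the design review

The sync starts at 14:19 − 5 min = 14:14.
The design review starts at 14:14 − 365 min = 08:09.
The sync starts at 14:14 and the design review starts at 08:09, so the design review is first.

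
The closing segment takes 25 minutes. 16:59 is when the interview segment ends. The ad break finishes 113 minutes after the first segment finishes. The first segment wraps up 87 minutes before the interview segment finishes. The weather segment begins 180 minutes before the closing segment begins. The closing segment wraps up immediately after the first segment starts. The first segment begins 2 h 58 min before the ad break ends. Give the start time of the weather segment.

The first segment ends at 16:59 − 87 min = 15:32.
The ad break ends at 15:32 + 113 min = 17:25.
The first segment starts at 17:25 − 178 min = 14:27.
So the closing segment ends at 14:27.
The closing segment starts at 14:27 − 25 min = 14:02.
The weather segment starts at 14:02 − 180 min = 11:02.

11:02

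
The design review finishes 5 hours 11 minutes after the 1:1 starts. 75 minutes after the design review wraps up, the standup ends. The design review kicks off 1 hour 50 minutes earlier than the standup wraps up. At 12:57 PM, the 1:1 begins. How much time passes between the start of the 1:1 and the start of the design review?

The design review ends at 12:57 PM + 311 min = 6:08 PM.
The standup ends at 6:08 PM + 75 min = 7:23 PM.
The design review starts at 7:23 PM − 110 min = 5:33 PM.
From 12:57 PM to 5:33 PM is 276 minutes.

276 minutes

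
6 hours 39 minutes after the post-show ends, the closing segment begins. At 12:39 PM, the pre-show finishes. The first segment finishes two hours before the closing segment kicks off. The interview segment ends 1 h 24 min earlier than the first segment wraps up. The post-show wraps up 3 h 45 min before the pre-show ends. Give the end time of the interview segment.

12:09 PM

The post-show ends at 12:39 PM − 225 min = 8:54 AM.
The closing segment starts at 8:54 AM + 399 min = 3:33 PM.
The first segment ends at 3:33 PM − 120 min = 1:33 PM.
The interview segment ends at 1:33 PM − 84 min = 12:09 PM.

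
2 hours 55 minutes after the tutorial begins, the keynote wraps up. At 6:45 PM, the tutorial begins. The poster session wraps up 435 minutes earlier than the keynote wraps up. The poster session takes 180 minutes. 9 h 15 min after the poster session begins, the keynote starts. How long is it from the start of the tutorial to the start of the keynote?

The keynote ends at 6:45 PM + 175 min = 9:40 PM.
The poster session ends at 9:40 PM − 435 min = 2:25 PM.
The poster session starts at 2:25 PM − 180 min = 11:25 AM.
The keynote starts at 11:25 AM + 555 min = 8:40 PM.
From 6:45 PM to 8:40 PM is 1 hour 55 minutes.

1 hour 55 minutes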